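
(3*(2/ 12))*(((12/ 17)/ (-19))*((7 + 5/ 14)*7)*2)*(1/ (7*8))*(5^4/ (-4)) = 5.34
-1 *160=-160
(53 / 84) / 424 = 1 / 672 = 0.00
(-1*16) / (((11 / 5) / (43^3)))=-6360560 / 11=-578232.73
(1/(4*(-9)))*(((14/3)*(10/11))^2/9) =-4900/88209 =-0.06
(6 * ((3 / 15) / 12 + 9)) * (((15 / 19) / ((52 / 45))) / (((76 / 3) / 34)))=3724785 / 75088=49.61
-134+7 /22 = -2941 /22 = -133.68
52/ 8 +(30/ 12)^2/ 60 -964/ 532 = 30593/ 6384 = 4.79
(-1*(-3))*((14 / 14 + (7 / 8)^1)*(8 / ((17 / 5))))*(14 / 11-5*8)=-512.57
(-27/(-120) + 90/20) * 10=189/4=47.25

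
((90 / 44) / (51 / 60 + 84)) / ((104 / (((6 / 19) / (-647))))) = -0.00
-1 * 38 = -38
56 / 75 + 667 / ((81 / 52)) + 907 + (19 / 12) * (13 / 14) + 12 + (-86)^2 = 991729997 / 113400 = 8745.41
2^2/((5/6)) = 4.80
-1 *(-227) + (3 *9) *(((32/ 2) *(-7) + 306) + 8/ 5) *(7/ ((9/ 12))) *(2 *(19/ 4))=468493.40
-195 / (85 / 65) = -2535 / 17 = -149.12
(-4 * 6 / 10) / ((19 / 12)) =-144 / 95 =-1.52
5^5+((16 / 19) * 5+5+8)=59702 / 19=3142.21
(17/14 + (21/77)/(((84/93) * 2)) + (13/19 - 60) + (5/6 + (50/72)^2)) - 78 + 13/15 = -133.77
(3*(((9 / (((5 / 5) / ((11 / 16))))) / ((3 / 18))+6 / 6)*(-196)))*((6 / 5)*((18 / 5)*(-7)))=677905.20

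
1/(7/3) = 3/7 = 0.43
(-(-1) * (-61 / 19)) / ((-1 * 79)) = 61 / 1501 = 0.04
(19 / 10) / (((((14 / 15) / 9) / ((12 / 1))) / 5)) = 7695 / 7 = 1099.29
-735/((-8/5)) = 3675/8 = 459.38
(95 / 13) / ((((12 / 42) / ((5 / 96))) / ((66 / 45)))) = 7315 / 3744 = 1.95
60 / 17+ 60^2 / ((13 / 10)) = 612780 / 221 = 2772.76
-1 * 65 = -65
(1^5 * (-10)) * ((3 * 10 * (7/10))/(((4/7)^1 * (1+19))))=-147/8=-18.38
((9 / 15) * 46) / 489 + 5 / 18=4903 / 14670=0.33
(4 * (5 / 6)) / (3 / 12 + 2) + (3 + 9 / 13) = 1816 / 351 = 5.17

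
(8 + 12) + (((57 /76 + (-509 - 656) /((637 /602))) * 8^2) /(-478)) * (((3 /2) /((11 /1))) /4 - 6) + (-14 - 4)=-29968171 /34177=-876.85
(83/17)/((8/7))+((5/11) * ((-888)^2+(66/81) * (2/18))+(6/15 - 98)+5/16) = 1302652118027/3635280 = 358336.12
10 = 10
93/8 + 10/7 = 731/56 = 13.05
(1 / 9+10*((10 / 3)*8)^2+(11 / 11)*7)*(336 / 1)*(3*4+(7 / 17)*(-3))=25746191.06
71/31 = 2.29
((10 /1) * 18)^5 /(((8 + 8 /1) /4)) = 47239200000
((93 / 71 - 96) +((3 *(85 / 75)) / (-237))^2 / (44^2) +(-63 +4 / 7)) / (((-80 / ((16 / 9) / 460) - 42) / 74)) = 7854672415463179 / 14012611348705200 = 0.56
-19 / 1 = -19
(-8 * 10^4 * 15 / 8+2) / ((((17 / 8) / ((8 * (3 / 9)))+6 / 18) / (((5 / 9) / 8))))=-5999920 / 651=-9216.47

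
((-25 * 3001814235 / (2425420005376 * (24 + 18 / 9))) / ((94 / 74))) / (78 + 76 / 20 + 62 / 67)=-3591456316875 / 317133367382933504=-0.00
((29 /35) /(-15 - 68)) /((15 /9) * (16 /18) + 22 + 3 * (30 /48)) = -6264 /15910685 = -0.00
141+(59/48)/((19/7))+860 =913325/912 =1001.45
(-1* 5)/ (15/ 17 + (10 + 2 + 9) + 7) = -85/ 491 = -0.17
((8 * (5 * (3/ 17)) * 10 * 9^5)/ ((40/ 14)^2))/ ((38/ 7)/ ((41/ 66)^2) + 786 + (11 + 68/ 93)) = 9499015229193/ 15102393139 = 628.97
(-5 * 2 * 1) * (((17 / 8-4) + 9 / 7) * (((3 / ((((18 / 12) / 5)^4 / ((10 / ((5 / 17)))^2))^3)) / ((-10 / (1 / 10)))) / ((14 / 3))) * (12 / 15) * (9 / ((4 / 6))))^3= -766687863017559734805830819840000000000000000000000000000 / 45579633110361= -16820843229720490621998820000000000000000000.00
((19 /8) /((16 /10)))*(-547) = -51965 /64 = -811.95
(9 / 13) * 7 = 63 / 13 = 4.85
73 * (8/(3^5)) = 584/243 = 2.40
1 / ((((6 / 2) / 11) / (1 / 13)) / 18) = 66 / 13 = 5.08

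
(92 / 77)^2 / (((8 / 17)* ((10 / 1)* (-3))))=-8993 / 88935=-0.10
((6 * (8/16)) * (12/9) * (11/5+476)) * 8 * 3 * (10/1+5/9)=484576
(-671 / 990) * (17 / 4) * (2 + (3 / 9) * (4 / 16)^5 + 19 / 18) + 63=179813849 / 3317760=54.20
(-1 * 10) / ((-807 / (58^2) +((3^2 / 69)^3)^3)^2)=-367124207952259376396084845870240 / 2112749843431405839886201046841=-173.77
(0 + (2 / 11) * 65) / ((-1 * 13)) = -10 / 11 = -0.91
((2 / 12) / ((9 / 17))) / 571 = 17 / 30834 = 0.00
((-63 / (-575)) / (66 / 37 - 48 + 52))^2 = 5433561 / 15141302500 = 0.00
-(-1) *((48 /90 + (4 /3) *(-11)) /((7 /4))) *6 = -1696 /35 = -48.46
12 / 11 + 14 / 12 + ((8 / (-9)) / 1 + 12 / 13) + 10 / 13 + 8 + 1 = 31045 / 2574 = 12.06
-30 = -30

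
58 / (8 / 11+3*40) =319 / 664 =0.48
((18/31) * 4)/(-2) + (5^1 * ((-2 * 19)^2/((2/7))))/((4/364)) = 71286634/31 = 2299568.84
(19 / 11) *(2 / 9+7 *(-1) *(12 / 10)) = -6992 / 495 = -14.13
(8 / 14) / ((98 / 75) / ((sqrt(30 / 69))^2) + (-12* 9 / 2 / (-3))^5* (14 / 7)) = 1500 / 9920239889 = 0.00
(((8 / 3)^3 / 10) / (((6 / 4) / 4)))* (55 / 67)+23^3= 66052837 / 5427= 12171.15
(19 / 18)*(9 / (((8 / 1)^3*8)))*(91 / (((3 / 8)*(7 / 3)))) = 247 / 1024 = 0.24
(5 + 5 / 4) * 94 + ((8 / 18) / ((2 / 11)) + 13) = 10853 / 18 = 602.94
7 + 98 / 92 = 371 / 46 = 8.07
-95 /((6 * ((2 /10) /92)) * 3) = -21850 /9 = -2427.78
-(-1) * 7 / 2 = 7 / 2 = 3.50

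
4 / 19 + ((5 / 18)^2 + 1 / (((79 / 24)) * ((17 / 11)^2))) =58310725 / 140547636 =0.41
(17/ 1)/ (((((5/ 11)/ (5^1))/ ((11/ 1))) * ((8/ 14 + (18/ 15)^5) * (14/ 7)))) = 44996875/ 133864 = 336.14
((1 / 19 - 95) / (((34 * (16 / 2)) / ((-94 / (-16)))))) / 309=-21197 / 3193824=-0.01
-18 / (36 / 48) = -24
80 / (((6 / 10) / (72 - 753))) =-90800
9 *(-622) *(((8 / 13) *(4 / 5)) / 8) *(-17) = 380664 / 65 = 5856.37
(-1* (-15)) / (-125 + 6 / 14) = -105 / 872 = -0.12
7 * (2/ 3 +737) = 15491/ 3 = 5163.67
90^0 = 1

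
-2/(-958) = 1/479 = 0.00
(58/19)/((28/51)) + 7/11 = 18131/2926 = 6.20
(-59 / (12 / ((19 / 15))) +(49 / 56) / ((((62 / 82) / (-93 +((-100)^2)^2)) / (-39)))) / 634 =-50368453226797 / 7075440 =-7118773.28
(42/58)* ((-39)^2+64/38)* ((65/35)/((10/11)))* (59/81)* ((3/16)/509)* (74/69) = 9031361339/13933203120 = 0.65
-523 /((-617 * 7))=0.12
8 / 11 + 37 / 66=85 / 66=1.29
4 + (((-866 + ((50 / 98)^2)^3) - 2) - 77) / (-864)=1903601900968 / 373714754427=5.09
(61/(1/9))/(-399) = -1.38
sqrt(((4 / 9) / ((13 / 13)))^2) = 4 / 9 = 0.44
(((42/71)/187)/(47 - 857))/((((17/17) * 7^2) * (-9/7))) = 1/16131555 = 0.00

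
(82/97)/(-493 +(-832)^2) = 82/67097907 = 0.00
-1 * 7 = -7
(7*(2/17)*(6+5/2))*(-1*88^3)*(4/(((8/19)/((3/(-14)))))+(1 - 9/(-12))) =1362944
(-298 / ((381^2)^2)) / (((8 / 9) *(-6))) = 149 / 56191242456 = 0.00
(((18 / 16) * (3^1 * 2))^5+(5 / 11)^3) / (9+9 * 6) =19098523217 / 85865472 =222.42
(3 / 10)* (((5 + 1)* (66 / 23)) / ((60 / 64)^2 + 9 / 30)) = 50688 / 11569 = 4.38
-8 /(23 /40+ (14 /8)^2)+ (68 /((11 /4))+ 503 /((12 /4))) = 608813 /3201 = 190.19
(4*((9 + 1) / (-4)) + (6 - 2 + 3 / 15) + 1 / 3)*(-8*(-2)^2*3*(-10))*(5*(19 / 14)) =-249280 / 7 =-35611.43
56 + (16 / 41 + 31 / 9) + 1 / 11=59.93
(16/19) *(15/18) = 40/57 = 0.70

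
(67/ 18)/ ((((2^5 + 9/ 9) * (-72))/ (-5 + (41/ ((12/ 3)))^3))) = -1532089/ 912384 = -1.68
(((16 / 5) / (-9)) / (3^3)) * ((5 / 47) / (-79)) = 16 / 902259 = 0.00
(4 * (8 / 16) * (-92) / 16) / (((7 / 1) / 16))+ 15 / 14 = -353 / 14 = -25.21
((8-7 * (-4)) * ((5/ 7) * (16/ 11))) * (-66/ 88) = -2160/ 77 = -28.05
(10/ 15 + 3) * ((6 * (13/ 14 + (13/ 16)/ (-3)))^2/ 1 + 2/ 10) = 906917/ 15680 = 57.84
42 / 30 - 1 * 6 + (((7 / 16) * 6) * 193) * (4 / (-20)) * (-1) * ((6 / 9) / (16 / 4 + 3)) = 101 / 20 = 5.05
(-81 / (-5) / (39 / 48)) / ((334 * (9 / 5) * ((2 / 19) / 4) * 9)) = 304 / 2171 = 0.14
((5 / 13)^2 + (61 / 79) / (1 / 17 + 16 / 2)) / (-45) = -445828 / 82308915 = -0.01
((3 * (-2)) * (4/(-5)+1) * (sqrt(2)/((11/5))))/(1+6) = -6 * sqrt(2)/77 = -0.11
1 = 1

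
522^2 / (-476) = -68121 / 119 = -572.45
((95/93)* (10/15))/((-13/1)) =-190/3627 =-0.05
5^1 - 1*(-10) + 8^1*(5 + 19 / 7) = 537 / 7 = 76.71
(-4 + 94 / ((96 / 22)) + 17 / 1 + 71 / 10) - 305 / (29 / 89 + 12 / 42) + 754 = 4524979 / 15240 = 296.91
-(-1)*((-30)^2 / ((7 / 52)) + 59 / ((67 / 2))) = 3136426 / 469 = 6687.48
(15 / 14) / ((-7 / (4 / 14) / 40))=-600 / 343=-1.75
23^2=529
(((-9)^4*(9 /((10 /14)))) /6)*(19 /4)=2617839 /40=65445.98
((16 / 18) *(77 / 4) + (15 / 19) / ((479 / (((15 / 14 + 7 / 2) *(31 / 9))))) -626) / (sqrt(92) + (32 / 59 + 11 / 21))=27208464371720 / 3808388742573 -17013014058320 *sqrt(23) / 1269462914191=-57.13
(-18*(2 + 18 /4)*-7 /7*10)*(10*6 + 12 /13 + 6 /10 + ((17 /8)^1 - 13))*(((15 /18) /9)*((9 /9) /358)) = 43895 /2864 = 15.33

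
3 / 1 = 3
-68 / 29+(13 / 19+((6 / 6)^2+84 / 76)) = 245 / 551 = 0.44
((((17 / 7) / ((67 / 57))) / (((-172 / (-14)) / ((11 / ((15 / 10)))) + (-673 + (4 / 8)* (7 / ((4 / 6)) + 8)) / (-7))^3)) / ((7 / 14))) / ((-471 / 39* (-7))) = 5007626624 / 92054167235088453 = 0.00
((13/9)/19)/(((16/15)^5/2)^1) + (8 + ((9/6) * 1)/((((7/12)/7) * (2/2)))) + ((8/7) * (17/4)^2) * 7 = 1699527851/9961472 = 170.61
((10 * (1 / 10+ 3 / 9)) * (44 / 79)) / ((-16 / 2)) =-0.30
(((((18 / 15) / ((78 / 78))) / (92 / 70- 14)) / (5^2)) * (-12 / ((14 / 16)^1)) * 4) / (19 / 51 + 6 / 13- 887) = -15912 / 67932925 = -0.00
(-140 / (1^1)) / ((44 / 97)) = -3395 / 11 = -308.64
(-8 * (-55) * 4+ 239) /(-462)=-1999 /462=-4.33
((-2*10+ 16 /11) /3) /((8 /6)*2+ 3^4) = -204 /2761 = -0.07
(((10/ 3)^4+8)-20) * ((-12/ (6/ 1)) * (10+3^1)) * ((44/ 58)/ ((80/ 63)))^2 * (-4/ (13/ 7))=93672271/ 42050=2227.64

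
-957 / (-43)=957 / 43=22.26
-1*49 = -49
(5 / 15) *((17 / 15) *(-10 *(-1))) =34 / 9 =3.78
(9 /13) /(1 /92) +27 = 1179 /13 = 90.69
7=7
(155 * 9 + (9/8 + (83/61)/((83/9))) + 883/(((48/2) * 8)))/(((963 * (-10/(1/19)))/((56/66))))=-114849049/17679293280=-0.01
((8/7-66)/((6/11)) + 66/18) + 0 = -2420/21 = -115.24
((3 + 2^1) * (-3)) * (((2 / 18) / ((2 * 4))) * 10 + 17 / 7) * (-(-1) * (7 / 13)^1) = -3235 / 156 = -20.74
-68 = -68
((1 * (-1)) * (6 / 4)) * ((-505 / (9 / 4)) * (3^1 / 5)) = 202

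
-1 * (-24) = 24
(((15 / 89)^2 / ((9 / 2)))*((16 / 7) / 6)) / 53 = 400 / 8816073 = 0.00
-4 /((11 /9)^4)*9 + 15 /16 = -3559521 /234256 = -15.20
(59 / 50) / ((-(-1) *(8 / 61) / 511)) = 1839089 / 400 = 4597.72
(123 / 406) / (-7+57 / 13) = -1599 / 13804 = -0.12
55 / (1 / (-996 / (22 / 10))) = -24900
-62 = -62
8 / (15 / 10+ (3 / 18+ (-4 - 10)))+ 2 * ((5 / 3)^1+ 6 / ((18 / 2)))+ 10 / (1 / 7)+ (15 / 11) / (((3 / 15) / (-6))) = 40426 / 1221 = 33.11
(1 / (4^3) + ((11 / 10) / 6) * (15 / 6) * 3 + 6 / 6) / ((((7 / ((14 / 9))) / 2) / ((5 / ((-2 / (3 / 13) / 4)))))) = -255 / 104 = -2.45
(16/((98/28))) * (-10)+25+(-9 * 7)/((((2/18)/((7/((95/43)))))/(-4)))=4764901/665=7165.26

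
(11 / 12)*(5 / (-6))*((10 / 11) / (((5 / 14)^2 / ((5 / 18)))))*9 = -245 / 18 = -13.61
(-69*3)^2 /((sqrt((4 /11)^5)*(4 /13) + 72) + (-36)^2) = 199428366366801 /6366963175384-134802954*sqrt(11) /795870396923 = 31.32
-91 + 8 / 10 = -451 / 5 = -90.20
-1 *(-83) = 83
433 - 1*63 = 370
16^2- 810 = -554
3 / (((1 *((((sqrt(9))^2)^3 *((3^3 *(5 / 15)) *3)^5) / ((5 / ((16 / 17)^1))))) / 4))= 0.00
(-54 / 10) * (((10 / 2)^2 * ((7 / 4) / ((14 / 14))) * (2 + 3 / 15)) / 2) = -2079 / 8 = -259.88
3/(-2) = -3/2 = -1.50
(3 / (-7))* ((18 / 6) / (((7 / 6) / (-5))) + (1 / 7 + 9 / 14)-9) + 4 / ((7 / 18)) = 1893 / 98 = 19.32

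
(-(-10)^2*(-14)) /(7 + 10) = 1400 /17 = 82.35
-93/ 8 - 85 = -773/ 8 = -96.62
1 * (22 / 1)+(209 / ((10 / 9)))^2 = 3540361 / 100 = 35403.61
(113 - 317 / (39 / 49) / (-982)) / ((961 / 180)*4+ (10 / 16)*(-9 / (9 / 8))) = 65148105 / 9395776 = 6.93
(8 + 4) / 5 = 12 / 5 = 2.40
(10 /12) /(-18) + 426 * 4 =184027 /108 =1703.95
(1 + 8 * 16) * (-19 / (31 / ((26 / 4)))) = -513.92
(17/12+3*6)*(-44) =-2563/3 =-854.33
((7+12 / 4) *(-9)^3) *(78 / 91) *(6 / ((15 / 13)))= -227448 / 7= -32492.57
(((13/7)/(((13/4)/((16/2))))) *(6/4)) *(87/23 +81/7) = 118656/1127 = 105.28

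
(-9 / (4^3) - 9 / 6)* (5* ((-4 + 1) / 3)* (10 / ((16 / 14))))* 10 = 91875 / 128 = 717.77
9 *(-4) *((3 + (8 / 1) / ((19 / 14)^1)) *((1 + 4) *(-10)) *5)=1521000 / 19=80052.63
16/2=8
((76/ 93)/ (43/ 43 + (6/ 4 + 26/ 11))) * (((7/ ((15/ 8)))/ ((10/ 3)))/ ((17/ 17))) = 46816/ 248775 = 0.19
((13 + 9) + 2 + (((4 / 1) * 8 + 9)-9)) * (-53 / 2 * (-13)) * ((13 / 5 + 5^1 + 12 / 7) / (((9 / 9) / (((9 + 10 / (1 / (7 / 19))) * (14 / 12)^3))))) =9283633541 / 2565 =3619350.31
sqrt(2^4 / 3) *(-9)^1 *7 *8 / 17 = -672 *sqrt(3) / 17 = -68.47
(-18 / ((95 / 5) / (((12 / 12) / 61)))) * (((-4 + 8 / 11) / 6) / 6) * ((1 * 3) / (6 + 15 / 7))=126 / 242231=0.00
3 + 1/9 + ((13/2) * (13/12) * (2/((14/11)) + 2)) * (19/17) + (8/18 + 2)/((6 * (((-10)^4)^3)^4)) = 31.22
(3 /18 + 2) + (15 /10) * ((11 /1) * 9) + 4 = 464 /3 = 154.67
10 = 10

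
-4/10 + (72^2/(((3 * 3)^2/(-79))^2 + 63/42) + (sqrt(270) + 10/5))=3 * sqrt(30) + 4317176/2123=2049.96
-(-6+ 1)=5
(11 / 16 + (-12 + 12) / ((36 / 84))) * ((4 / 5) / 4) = 11 / 80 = 0.14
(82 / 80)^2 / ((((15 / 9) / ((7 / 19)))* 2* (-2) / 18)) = -317709 / 304000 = -1.05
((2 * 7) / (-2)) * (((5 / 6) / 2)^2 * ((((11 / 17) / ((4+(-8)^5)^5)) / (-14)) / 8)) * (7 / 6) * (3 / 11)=-175 / 2957644542175561288779300864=-0.00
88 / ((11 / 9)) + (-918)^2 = 842796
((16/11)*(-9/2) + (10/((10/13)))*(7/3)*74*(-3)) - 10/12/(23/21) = -3411101/506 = -6741.31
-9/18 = -1/2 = -0.50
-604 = -604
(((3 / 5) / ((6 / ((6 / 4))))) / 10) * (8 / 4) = 3 / 100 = 0.03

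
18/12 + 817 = 1637/2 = 818.50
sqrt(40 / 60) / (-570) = -sqrt(6) / 1710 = -0.00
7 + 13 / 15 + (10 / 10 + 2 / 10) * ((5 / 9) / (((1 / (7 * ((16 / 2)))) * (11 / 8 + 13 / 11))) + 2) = 24.87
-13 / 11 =-1.18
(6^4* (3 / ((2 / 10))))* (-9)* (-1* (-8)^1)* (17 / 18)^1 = -1321920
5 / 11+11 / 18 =211 / 198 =1.07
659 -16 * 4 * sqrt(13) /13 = 659 -64 * sqrt(13) /13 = 641.25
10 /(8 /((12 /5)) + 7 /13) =390 /151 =2.58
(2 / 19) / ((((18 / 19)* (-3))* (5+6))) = -1 / 297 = -0.00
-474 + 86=-388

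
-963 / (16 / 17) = -16371 / 16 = -1023.19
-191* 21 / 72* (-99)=44121 / 8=5515.12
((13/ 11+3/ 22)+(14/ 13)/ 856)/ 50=16151/ 612040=0.03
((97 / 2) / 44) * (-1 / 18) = -97 / 1584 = -0.06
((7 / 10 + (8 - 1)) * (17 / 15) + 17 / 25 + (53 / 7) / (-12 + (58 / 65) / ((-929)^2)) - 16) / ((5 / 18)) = -7659518479134 / 294512715875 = -26.01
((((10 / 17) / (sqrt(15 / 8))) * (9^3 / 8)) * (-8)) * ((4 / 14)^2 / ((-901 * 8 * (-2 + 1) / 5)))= -2430 * sqrt(30) / 750533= -0.02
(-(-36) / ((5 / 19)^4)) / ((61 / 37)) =173587572 / 38125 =4553.12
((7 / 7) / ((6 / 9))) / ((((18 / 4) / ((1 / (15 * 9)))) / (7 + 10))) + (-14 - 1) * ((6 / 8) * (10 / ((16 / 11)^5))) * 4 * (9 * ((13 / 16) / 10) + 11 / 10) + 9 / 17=-126.00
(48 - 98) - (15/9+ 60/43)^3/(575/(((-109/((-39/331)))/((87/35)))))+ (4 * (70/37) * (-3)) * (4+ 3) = -1410151420667305/6198442126227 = -227.50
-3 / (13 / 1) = -3 / 13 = -0.23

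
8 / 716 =2 / 179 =0.01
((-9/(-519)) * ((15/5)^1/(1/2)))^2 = 0.01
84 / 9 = 28 / 3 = 9.33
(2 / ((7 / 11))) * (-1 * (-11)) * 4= 968 / 7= 138.29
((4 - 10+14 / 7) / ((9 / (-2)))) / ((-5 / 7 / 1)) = -56 / 45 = -1.24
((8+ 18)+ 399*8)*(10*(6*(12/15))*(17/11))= 2625888/11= 238717.09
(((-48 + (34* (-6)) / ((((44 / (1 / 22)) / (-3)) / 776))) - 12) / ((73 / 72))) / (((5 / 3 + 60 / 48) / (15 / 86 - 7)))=-13212740736 / 13293665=-993.91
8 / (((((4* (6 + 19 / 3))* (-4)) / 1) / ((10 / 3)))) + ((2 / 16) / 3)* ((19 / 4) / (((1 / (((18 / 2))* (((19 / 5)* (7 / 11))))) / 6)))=837091 / 32560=25.71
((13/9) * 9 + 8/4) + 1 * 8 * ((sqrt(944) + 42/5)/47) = 32 * sqrt(59)/47 + 3861/235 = 21.66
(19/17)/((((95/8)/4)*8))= 4/85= 0.05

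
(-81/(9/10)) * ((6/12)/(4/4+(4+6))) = -45/11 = -4.09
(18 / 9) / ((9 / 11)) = 22 / 9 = 2.44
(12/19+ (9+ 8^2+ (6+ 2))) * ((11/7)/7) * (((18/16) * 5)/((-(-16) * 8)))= 767745/953344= 0.81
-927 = -927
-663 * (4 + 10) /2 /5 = -4641 /5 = -928.20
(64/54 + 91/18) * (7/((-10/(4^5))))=-4473.36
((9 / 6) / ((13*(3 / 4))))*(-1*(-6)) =0.92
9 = 9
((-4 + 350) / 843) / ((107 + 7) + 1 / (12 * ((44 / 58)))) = 30448 / 8465125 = 0.00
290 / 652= 145 / 326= 0.44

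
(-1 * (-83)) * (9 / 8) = 747 / 8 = 93.38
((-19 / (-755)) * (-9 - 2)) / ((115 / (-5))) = 209 / 17365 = 0.01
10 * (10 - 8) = 20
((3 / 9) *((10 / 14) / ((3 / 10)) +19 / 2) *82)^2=418570681 / 3969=105459.99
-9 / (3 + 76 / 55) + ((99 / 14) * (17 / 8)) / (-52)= -3288483 / 1403584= -2.34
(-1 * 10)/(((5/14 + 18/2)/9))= -1260/131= -9.62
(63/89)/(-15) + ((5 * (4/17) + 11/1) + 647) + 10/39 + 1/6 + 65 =142512203/196690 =724.55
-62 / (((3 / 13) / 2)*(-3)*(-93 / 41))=-2132 / 27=-78.96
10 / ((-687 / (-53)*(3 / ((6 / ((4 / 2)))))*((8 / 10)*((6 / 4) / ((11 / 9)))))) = 14575 / 18549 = 0.79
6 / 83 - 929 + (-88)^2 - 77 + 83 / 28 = 6741.04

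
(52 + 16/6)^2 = 26896/9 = 2988.44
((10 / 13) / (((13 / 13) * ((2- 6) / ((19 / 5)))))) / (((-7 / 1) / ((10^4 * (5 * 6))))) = 2850000 / 91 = 31318.68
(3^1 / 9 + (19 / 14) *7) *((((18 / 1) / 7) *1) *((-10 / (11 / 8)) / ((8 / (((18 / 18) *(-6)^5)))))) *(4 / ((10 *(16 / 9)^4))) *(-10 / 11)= -1410975855 / 216832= -6507.23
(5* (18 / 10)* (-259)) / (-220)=2331 / 220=10.60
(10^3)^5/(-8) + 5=-124999999999995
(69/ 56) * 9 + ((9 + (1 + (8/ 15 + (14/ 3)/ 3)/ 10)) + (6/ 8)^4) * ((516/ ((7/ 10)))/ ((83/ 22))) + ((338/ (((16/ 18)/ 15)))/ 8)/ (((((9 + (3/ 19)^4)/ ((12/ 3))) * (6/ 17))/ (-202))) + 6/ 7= -81451053952463/ 454330380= -179277.15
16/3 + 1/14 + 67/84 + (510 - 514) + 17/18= 793/252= 3.15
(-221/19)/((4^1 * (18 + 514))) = -221/40432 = -0.01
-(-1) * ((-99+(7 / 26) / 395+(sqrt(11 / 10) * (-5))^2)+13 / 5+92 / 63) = -21816854 / 323505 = -67.44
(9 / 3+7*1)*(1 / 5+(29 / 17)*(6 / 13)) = 2182 / 221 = 9.87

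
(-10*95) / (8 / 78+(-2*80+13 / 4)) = 148200 / 24437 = 6.06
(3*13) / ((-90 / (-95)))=247 / 6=41.17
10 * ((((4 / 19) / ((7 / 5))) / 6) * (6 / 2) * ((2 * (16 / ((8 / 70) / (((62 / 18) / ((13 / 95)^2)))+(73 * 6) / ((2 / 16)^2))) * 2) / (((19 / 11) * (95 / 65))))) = 886600000 / 1303841056899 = 0.00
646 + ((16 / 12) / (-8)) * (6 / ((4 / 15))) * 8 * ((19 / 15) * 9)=304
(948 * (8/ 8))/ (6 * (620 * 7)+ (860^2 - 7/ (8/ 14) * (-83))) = 1264/ 1022209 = 0.00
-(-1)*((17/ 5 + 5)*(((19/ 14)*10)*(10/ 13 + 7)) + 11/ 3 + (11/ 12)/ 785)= 36303681/ 40820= 889.36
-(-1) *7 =7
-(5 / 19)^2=-25 / 361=-0.07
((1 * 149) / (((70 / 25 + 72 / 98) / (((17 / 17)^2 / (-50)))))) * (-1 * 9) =65709 / 8660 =7.59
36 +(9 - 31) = 14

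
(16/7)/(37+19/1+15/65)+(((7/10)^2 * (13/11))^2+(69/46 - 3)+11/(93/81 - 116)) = -3345693746961/2742865510000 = -1.22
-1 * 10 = -10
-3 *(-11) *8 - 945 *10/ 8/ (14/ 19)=-10713/ 8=-1339.12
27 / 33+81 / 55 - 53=-2789 / 55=-50.71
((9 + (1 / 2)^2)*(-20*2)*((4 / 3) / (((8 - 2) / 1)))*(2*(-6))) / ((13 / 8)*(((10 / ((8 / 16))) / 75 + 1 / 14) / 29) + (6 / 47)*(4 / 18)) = 2259308800 / 108341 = 20853.68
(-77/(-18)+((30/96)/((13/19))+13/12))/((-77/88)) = -10891/1638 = -6.65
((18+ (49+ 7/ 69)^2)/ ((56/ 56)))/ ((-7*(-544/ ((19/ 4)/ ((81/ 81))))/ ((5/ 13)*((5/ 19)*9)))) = 144553025/ 52375232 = 2.76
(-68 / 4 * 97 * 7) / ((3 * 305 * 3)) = -11543 / 2745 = -4.21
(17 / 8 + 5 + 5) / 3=97 / 24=4.04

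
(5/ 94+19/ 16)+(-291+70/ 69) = -14982391/ 51888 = -288.74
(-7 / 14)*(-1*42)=21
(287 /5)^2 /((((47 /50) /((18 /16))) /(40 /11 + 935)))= 7654139325 /2068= 3701227.91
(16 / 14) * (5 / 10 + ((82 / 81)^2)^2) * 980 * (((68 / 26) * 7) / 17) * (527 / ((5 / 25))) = 2757298814463200 / 559607373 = 4927202.44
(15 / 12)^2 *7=175 / 16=10.94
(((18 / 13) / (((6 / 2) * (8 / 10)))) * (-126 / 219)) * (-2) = 630 / 949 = 0.66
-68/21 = -3.24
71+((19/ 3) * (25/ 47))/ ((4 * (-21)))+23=1112861/ 11844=93.96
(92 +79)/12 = 14.25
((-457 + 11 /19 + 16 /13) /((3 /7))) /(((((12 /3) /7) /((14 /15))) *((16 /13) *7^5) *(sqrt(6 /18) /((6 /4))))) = -7027 *sqrt(3) /55860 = -0.22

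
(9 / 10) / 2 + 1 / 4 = 7 / 10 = 0.70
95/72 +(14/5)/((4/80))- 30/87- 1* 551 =-1031525/2088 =-494.03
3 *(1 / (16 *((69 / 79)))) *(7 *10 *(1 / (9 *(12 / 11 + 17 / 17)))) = 30415 / 38088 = 0.80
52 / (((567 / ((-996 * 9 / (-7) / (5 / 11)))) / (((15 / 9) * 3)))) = 189904 / 147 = 1291.86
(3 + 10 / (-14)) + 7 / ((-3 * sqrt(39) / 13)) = 16 / 7 - 7 * sqrt(39) / 9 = -2.57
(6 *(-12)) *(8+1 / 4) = -594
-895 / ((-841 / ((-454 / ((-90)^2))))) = -40633 / 681210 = -0.06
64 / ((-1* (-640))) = 1 / 10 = 0.10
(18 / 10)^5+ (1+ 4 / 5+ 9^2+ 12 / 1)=113.70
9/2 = 4.50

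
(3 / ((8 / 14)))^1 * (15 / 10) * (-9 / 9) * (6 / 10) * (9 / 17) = -1701 / 680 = -2.50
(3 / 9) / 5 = 1 / 15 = 0.07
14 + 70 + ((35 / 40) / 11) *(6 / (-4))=14763 / 176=83.88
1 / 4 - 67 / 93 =-175 / 372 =-0.47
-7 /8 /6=-7 /48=-0.15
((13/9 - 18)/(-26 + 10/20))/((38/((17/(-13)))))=-149/6669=-0.02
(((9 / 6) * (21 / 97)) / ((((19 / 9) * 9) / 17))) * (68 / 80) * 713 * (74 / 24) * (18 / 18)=160106289 / 294880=542.95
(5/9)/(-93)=-5/837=-0.01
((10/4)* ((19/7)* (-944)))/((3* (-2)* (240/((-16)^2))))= 71744/63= 1138.79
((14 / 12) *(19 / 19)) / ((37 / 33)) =77 / 74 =1.04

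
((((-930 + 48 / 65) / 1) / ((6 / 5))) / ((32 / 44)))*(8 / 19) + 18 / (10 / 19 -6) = -446197 / 988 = -451.62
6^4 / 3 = 432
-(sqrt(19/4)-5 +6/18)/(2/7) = 49/3-7 * sqrt(19)/4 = 8.71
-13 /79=-0.16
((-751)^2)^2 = 318097128001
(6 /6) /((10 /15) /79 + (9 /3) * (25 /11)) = 2607 /17797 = 0.15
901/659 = 1.37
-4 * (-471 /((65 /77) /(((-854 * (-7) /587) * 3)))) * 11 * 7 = 200327012424 /38155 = 5250347.59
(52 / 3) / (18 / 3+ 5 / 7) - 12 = -1328 / 141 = -9.42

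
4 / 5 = 0.80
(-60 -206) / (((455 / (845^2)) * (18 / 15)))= -1043575 / 3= -347858.33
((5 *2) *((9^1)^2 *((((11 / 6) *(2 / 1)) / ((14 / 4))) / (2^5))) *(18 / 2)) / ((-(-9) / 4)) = 1485 / 14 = 106.07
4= 4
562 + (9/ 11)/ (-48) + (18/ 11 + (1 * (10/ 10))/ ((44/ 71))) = 99481/ 176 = 565.23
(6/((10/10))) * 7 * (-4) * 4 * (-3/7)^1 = 288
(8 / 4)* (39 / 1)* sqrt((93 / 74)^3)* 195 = 707265* sqrt(6882) / 2738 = 21429.20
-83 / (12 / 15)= -103.75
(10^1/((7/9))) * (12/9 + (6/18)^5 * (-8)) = 3160/189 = 16.72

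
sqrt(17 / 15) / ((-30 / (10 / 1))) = -sqrt(255) / 45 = -0.35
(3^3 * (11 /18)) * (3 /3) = 33 /2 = 16.50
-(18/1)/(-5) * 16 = 288/5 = 57.60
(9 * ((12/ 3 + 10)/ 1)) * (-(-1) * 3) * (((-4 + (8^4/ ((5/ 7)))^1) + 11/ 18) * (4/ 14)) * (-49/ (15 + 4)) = -151642554/ 95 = -1596237.41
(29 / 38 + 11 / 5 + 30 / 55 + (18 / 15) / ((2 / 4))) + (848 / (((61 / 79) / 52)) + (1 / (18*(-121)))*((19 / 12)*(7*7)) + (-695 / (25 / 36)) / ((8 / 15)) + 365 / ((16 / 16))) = 8421420949087 / 151458120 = 55602.31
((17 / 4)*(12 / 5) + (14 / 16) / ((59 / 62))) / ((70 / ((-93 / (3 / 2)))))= -406751 / 41300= -9.85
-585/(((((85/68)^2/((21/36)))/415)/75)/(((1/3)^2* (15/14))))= -809250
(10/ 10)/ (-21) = -1/ 21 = -0.05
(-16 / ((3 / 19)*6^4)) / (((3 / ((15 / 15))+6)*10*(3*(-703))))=1 / 2427570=0.00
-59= -59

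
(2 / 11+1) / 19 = 13 / 209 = 0.06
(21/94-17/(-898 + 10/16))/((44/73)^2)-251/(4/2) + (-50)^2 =3103068237079/1306463136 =2375.17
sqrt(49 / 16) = 7 / 4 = 1.75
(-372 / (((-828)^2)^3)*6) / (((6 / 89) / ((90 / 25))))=-2759 / 7459303432158720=-0.00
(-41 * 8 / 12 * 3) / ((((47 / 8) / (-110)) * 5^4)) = 14432 / 5875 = 2.46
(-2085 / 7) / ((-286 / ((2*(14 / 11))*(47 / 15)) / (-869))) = -1032214 / 143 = -7218.28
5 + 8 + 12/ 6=15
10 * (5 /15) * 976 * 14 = 136640 /3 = 45546.67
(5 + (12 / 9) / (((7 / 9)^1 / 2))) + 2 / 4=125 / 14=8.93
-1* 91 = -91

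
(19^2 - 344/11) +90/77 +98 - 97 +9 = 26249/77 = 340.90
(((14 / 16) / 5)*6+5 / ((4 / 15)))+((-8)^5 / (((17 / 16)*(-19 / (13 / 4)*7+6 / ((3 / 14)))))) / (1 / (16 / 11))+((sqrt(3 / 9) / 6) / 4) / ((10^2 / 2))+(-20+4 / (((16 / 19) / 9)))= sqrt(3) / 3600+275971637 / 78540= 3513.77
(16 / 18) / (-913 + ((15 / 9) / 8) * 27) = -64 / 65331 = -0.00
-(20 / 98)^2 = -100 / 2401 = -0.04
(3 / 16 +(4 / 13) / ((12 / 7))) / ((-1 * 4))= -229 / 2496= -0.09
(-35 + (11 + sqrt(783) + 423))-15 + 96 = 3 * sqrt(87) + 480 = 507.98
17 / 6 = 2.83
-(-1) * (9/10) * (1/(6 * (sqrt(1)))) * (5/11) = 3/44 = 0.07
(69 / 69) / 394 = 1 / 394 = 0.00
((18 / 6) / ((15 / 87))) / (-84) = -29 / 140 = -0.21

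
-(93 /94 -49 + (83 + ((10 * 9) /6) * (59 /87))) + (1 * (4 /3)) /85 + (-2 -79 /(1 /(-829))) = 45491986169 /695130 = 65443.85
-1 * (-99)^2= -9801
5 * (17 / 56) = 85 / 56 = 1.52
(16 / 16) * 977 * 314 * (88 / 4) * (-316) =-2132720656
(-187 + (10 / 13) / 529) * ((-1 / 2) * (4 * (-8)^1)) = -20575824 / 6877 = -2991.98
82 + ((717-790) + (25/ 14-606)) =-595.21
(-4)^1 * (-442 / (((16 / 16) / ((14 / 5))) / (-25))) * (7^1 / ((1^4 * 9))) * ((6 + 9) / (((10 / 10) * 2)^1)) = -2165800 / 3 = -721933.33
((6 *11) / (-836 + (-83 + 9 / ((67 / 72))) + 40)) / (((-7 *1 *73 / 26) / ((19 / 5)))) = 66196 / 4509575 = 0.01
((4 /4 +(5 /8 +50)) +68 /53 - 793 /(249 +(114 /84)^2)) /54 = 1037016973 /1125681840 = 0.92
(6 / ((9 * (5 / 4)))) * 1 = 0.53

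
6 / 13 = 0.46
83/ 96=0.86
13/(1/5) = 65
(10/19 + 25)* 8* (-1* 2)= -7760/19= -408.42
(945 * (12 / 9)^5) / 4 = 8960 / 9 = 995.56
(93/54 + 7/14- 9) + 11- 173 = -1519/9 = -168.78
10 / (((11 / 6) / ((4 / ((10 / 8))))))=192 / 11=17.45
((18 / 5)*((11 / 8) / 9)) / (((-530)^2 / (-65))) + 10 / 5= 2247057 / 1123600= 2.00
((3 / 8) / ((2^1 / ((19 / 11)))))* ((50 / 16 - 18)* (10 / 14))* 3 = -14535 / 1408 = -10.32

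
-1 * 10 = -10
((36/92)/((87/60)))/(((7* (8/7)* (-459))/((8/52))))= -5/442221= -0.00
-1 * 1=-1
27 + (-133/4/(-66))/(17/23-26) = 591187/21912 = 26.98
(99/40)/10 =99/400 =0.25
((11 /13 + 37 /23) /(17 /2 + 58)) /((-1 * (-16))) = 367 /159068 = 0.00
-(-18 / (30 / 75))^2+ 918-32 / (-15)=-16573 / 15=-1104.87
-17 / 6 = -2.83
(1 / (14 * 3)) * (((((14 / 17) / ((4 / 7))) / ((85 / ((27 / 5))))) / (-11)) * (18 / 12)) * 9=-1701 / 635800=-0.00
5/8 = 0.62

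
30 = 30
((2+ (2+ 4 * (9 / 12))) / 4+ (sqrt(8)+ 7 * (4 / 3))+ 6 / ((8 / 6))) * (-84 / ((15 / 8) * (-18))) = 224 * sqrt(2) / 45+ 5236 / 135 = 45.82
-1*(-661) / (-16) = -661 / 16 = -41.31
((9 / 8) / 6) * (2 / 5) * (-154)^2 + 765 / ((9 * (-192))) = 1707127 / 960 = 1778.26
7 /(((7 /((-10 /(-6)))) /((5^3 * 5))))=3125 /3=1041.67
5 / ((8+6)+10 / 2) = 5 / 19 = 0.26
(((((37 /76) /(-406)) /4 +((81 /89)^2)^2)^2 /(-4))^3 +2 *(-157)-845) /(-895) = 3199277246368902895455578444559628007068808465340553058228959320750346559687638645 /2470534184540412383345470593496257233495963279207789271608341151209239062087991296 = 1.29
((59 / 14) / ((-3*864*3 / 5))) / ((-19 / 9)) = 295 / 229824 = 0.00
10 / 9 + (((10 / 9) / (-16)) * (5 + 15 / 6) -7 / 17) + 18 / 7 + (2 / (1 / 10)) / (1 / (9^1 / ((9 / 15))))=5187923 / 17136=302.75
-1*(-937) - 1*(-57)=994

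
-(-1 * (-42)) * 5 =-210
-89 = -89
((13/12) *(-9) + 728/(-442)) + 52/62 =-22257/2108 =-10.56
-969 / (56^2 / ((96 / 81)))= -323 / 882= -0.37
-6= -6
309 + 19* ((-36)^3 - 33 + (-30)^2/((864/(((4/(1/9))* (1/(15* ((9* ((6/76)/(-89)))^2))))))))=-103162688/729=-141512.60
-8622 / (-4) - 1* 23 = 4265 / 2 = 2132.50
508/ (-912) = -127/ 228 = -0.56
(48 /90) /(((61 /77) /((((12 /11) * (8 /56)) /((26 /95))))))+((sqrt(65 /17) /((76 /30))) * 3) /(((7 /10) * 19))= 225 * sqrt(1105) /42959+304 /793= 0.56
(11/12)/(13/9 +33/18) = 33/118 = 0.28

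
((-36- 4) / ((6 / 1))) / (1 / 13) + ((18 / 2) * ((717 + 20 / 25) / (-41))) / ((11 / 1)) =-683203 / 6765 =-100.99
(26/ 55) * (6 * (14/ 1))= 2184/ 55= 39.71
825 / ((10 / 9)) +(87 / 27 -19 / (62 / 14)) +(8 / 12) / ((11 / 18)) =4557605 / 6138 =742.52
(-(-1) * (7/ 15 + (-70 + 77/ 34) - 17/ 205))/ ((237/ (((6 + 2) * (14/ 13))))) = -78865976/ 32211855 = -2.45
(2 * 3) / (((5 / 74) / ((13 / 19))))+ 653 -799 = -8098 / 95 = -85.24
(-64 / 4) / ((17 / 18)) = -288 / 17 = -16.94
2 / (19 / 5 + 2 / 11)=110 / 219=0.50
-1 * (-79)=79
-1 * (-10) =10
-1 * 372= -372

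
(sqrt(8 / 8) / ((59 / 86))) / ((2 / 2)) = 86 / 59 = 1.46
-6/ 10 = -3/ 5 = -0.60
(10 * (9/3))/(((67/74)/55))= 122100/67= 1822.39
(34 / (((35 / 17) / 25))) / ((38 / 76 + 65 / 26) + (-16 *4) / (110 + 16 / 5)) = 817870 / 4823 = 169.58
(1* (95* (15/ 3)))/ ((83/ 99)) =47025/ 83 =566.57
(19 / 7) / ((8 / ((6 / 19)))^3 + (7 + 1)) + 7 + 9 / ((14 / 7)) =35355469 / 3074344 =11.50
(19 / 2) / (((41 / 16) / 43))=6536 / 41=159.41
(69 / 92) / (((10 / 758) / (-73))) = -83001 / 20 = -4150.05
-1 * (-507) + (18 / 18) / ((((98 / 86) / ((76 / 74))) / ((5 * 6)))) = 968211 / 1813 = 534.04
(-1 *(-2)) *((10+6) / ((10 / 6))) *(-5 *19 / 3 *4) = -2432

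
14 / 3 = 4.67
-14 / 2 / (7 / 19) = -19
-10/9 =-1.11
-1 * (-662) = 662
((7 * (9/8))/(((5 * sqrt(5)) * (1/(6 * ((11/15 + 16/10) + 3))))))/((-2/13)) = -1638 * sqrt(5)/25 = -146.51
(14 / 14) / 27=1 / 27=0.04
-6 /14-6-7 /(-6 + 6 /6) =-176 /35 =-5.03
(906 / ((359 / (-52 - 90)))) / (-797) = 0.45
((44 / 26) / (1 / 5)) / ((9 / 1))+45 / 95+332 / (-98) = -215011 / 108927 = -1.97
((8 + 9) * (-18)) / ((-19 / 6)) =1836 / 19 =96.63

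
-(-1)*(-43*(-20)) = 860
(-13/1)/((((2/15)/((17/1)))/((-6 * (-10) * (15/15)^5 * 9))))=-895050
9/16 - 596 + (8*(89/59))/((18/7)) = -590.74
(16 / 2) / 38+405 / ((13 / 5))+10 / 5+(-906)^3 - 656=-183688444763 / 247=-743677914.02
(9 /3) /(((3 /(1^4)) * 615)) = 1 /615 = 0.00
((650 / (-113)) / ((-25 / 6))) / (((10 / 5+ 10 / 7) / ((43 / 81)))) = 3913 / 18306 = 0.21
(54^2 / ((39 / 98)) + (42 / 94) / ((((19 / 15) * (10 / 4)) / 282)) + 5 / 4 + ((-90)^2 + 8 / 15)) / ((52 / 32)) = 458499898 / 48165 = 9519.36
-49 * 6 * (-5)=1470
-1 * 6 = -6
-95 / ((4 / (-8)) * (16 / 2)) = 95 / 4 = 23.75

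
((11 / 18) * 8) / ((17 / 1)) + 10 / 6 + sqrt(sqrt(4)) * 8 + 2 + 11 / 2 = 2893 / 306 + 8 * sqrt(2) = 20.77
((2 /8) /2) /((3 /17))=17 /24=0.71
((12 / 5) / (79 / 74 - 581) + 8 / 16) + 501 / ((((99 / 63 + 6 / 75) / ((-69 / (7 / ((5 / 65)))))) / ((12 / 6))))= -246988277219 / 537438850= -459.57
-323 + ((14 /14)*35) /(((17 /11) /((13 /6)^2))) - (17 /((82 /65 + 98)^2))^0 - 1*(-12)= -125879 /612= -205.68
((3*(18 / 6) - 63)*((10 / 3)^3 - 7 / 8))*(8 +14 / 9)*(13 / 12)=-4366349 / 216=-20214.58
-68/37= -1.84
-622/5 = -124.40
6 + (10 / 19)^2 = 2266 / 361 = 6.28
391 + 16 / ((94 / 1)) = 18385 / 47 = 391.17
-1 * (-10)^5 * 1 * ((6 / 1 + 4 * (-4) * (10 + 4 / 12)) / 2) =-23900000 / 3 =-7966666.67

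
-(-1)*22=22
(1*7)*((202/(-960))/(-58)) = 707/27840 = 0.03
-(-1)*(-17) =-17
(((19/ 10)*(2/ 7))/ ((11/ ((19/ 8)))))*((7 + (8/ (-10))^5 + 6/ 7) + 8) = 122634227/ 67375000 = 1.82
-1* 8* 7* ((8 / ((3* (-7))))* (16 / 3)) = 1024 / 9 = 113.78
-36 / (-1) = 36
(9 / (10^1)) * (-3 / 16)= -27 / 160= -0.17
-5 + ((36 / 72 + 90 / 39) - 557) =-14539 / 26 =-559.19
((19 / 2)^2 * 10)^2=814506.25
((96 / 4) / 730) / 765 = 0.00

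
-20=-20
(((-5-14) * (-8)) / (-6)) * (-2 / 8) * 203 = 3857 / 3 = 1285.67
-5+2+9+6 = 12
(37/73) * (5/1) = 185/73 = 2.53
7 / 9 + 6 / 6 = 16 / 9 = 1.78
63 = 63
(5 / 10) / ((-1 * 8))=-1 / 16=-0.06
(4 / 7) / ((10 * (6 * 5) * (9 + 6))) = 1 / 7875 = 0.00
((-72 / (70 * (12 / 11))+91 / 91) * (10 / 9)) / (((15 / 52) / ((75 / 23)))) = 1040 / 1449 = 0.72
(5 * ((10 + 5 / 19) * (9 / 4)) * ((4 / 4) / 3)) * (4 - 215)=-617175 / 76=-8120.72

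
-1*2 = -2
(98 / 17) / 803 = 98 / 13651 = 0.01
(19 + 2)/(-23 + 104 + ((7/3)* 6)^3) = 21/2825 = 0.01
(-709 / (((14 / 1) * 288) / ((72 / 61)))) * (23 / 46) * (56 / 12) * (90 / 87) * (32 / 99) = -28360 / 175131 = -0.16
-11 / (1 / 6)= -66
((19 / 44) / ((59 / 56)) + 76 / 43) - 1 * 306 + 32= -7585756 / 27907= -271.82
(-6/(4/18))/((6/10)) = -45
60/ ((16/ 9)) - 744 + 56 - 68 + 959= 947/ 4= 236.75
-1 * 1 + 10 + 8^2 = 73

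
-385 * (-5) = 1925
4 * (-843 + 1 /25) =-84296 /25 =-3371.84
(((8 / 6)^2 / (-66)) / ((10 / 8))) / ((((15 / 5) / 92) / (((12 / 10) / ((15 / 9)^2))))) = -5888 / 20625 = -0.29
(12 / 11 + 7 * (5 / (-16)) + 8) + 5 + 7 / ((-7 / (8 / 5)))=9067 / 880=10.30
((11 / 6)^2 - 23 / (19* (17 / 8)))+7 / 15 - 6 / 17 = 168907 / 58140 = 2.91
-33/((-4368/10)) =55/728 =0.08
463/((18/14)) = 3241/9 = 360.11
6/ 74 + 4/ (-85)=0.03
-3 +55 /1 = 52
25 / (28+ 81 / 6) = 50 / 83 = 0.60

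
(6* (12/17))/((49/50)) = 3600/833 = 4.32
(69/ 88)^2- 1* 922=-7135207/ 7744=-921.39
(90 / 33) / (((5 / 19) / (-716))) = -81624 / 11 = -7420.36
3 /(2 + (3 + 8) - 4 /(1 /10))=-1 /9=-0.11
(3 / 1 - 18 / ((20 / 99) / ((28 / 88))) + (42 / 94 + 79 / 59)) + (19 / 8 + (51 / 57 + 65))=94216007 / 2107480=44.71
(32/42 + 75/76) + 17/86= 133579/68628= 1.95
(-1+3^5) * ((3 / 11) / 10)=33 / 5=6.60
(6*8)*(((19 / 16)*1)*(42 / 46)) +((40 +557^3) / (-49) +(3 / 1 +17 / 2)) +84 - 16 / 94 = -373596868317 / 105938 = -3526561.46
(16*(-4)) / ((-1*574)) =32 / 287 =0.11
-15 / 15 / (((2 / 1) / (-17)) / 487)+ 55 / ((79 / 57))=660311 / 158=4179.18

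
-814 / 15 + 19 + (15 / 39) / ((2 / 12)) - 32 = -12667 / 195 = -64.96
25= 25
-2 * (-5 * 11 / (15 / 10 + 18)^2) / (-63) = -440 / 95823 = -0.00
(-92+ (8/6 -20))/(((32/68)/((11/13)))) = -15521/78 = -198.99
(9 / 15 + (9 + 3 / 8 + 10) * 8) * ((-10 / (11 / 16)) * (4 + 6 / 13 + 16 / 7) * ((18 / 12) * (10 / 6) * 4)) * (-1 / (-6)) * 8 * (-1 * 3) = 611445760 / 1001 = 610834.93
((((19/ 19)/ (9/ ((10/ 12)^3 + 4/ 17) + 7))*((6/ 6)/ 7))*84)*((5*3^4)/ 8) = 3631635/ 107942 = 33.64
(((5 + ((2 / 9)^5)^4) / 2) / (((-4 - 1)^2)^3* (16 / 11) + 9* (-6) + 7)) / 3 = 668671600248142618391 / 18198785110331398608359298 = 0.00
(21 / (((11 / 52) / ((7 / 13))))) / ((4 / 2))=294 / 11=26.73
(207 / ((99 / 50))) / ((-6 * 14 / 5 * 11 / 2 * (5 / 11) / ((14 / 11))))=-1150 / 363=-3.17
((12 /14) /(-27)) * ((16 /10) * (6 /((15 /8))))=-256 /1575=-0.16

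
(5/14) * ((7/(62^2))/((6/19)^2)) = 1805/276768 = 0.01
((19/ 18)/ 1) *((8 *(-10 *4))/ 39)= -3040/ 351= -8.66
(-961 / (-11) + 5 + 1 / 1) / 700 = 1027 / 7700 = 0.13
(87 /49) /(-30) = -29 /490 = -0.06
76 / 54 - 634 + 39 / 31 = -631.33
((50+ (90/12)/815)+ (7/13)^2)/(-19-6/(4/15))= -2771181/2286401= -1.21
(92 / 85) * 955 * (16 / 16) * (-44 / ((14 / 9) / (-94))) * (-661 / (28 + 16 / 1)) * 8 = -39305471328 / 119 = -330298078.39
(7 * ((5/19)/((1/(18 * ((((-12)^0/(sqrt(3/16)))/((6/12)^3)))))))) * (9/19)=60480 * sqrt(3)/361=290.18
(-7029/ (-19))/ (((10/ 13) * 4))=91377/ 760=120.23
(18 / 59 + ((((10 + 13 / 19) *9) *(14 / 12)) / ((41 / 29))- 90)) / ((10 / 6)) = -2852829 / 459610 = -6.21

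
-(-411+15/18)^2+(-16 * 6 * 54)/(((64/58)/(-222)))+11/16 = 125959679/144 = 874719.99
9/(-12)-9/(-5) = 21/20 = 1.05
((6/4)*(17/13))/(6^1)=17/52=0.33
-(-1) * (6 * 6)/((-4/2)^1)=-18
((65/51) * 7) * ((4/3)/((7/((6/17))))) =520/867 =0.60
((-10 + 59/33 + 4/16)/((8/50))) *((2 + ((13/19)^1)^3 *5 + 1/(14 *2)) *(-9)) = 55062651975/33801152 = 1629.02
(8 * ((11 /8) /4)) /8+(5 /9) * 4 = 739 /288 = 2.57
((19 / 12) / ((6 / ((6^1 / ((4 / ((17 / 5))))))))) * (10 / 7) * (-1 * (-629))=203167 / 168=1209.33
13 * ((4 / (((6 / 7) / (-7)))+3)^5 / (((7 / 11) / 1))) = -798520501207 / 1701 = -469441799.65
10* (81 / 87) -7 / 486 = 131017 / 14094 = 9.30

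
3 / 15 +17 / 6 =91 / 30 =3.03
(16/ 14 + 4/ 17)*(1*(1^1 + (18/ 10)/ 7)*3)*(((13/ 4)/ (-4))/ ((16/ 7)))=-17589/ 9520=-1.85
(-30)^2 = 900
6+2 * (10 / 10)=8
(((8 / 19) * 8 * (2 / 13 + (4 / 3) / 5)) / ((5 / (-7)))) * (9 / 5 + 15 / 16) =-167608 / 30875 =-5.43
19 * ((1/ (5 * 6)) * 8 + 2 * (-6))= -3344/ 15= -222.93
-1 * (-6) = 6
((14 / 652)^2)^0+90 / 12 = 17 / 2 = 8.50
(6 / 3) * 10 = 20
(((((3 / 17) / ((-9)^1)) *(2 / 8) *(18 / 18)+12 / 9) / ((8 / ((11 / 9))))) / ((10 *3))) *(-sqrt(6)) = -2981 *sqrt(6) / 440640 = -0.02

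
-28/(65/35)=-196/13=-15.08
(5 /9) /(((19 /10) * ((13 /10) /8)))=4000 /2223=1.80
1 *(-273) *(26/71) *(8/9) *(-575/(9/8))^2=-400516480000/17253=-23214309.40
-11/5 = -2.20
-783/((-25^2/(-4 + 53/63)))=-17313/4375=-3.96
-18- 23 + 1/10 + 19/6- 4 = -626/15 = -41.73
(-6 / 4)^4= 81 / 16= 5.06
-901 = -901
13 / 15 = 0.87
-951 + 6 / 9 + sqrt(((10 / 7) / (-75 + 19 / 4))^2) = -5607797 / 5901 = -950.31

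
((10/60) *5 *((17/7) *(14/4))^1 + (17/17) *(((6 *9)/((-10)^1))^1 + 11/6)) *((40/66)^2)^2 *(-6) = -3376000/1185921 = -2.85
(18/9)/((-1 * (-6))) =1/3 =0.33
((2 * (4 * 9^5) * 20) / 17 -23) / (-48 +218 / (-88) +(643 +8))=415687756 / 449191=925.41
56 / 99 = 0.57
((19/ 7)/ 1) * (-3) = -57/ 7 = -8.14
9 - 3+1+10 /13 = 101 /13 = 7.77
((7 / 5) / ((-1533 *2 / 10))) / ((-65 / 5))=1 / 2847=0.00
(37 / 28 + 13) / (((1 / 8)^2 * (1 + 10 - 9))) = 3208 / 7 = 458.29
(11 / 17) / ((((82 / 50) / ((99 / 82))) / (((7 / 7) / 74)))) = 0.01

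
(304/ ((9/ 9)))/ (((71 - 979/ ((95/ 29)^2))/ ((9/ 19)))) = -324900/ 45641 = -7.12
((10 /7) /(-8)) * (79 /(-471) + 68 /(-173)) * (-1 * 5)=-1142375 /2281524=-0.50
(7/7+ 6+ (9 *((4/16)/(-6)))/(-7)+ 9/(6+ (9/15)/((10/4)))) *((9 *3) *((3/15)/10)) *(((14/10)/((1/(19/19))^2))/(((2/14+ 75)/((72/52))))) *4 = 2104137/4444700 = 0.47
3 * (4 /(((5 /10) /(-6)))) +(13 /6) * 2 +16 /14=-2909 /21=-138.52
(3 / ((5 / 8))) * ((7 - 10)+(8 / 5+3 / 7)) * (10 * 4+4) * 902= -32385408 / 175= -185059.47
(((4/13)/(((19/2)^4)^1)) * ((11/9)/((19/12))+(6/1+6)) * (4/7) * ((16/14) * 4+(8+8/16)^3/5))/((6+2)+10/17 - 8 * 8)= -77620096/122455476045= -0.00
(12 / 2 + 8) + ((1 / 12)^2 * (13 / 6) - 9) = 4333 / 864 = 5.02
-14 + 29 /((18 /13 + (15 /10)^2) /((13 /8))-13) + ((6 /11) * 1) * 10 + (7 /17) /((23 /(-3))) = -5197348 /460207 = -11.29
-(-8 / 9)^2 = -64 / 81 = -0.79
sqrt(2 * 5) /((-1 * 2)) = -sqrt(10) /2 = -1.58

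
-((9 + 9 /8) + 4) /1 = -14.12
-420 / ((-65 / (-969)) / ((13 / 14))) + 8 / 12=-17440 / 3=-5813.33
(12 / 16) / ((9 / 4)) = 1 / 3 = 0.33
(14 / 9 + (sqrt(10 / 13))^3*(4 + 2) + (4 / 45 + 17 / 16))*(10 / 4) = 1949 / 288 + 150*sqrt(130) / 169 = 16.89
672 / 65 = 10.34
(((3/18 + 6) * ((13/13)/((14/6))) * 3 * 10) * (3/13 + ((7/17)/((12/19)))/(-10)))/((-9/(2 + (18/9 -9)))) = 812335/111384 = 7.29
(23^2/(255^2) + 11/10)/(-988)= -144113/128489400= -0.00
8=8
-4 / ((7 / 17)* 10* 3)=-34 / 105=-0.32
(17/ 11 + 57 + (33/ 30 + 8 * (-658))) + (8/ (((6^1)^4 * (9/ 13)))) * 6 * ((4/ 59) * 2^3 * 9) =-911913287/ 175230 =-5204.09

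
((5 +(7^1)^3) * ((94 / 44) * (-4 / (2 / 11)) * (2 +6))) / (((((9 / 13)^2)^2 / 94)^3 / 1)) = -844013945842699020356864 / 94143178827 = -8965216135241.00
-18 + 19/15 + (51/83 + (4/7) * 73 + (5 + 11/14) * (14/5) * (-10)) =-1188766/8715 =-136.40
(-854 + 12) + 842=0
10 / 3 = 3.33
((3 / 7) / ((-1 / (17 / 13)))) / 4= -51 / 364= -0.14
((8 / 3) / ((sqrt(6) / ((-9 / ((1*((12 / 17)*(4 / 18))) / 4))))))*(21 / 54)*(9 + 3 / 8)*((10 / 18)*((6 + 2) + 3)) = -163625*sqrt(6) / 72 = -5566.64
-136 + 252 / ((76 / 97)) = 185.63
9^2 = 81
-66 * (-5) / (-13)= -330 / 13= -25.38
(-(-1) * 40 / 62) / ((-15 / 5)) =-20 / 93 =-0.22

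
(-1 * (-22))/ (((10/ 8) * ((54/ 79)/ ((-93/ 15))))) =-107756/ 675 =-159.64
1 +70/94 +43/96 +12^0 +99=461093/4512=102.19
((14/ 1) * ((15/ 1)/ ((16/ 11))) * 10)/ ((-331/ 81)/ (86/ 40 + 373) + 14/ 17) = 1776.62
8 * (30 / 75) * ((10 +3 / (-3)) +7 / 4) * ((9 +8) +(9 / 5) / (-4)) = 14233 / 25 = 569.32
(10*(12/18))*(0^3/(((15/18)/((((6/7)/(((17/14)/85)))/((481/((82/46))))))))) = 0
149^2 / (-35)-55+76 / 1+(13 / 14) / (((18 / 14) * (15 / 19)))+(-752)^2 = 213529025 / 378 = 564891.60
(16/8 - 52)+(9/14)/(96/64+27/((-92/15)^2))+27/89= -192593033/3898111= -49.41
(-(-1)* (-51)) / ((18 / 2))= -17 / 3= -5.67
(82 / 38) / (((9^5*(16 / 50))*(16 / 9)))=1025 / 15956352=0.00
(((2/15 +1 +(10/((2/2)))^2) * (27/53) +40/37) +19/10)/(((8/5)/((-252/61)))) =-1103823/7844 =-140.72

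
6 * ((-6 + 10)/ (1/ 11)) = 264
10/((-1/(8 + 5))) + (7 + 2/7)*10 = -400/7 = -57.14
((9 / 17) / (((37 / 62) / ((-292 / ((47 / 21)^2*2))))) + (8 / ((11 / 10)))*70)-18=7110667054 / 15284071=465.23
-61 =-61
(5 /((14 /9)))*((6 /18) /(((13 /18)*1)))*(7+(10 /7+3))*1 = 10800 /637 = 16.95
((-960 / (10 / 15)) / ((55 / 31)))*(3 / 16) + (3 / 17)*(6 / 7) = -199008 / 1309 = -152.03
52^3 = 140608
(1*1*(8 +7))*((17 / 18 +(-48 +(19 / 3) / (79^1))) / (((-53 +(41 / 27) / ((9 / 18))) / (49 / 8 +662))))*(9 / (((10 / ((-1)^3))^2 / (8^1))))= 5784058611 / 852568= 6784.28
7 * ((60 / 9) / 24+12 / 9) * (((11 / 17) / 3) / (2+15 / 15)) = 2233 / 2754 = 0.81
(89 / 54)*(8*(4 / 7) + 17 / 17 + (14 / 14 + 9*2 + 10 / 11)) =9701 / 231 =42.00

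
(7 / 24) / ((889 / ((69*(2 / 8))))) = 23 / 4064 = 0.01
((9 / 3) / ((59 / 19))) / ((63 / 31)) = 589 / 1239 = 0.48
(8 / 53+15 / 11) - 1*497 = -288868 / 583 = -495.49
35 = 35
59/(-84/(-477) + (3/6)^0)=9381/187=50.17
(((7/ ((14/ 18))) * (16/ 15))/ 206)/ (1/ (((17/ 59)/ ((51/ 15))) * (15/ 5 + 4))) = 168/ 6077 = 0.03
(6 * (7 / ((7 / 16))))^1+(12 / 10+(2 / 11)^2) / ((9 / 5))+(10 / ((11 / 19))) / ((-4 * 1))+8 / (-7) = 1390801 / 15246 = 91.22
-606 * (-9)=5454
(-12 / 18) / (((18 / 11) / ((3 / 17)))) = -11 / 153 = -0.07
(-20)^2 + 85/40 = 3217/8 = 402.12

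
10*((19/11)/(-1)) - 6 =-256/11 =-23.27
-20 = -20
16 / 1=16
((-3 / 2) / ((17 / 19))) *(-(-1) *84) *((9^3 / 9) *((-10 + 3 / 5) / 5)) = 9113958 / 425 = 21444.61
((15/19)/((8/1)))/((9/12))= 5/38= 0.13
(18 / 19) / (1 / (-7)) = -126 / 19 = -6.63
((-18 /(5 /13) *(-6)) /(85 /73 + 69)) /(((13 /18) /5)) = 70956 /2561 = 27.71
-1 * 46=-46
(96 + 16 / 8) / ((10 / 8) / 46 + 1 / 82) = 739312 / 297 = 2489.27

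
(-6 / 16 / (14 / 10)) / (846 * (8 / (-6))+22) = 15 / 61936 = 0.00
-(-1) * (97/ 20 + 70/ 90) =1013/ 180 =5.63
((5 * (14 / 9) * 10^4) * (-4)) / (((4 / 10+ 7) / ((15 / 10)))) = -63063.06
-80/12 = -20/3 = -6.67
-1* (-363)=363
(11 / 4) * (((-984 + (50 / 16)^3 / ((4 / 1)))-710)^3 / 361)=-1255262083939615653 / 34359738368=-36532934.87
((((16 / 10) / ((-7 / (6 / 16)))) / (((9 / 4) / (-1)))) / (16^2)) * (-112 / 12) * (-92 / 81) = 0.00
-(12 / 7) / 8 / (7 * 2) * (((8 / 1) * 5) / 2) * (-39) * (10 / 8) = 2925 / 196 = 14.92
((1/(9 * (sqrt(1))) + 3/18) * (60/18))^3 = 15625/19683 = 0.79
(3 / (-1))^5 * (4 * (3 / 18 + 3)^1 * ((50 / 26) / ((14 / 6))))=-230850 / 91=-2536.81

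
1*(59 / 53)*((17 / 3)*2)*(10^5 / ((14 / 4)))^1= 401200000 / 1113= 360467.21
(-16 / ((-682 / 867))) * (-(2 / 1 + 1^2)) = -20808 / 341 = -61.02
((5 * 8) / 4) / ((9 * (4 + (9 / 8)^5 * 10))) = 163840 / 3247029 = 0.05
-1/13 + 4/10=21/65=0.32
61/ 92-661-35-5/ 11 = -695.79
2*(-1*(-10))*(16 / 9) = 320 / 9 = 35.56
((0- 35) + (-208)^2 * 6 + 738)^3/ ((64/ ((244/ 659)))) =1075690340159054083/ 10544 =102019190075782.82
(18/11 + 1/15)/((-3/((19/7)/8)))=-0.19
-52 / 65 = -4 / 5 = -0.80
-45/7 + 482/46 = 652/161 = 4.05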